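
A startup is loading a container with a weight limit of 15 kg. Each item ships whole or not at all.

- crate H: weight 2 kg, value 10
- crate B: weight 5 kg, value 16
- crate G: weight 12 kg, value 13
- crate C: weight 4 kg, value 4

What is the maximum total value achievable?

30

Take crate H, crate B, and crate C: weight 2 + 5 + 4 = 11 ≤ 15, value 10 + 16 + 4 = 30.
No other feasible combination does better.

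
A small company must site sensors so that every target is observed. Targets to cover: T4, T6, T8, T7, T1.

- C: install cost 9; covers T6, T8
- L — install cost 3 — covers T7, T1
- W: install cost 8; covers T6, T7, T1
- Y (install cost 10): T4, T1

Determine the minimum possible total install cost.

22

This is a weighted set-cover instance.
Choose C, L, and Y: together they cover T4, T6, T8, T7, T1 — every target.
Total install cost: 9 + 3 + 10 = 22.
No cover costs less than 22.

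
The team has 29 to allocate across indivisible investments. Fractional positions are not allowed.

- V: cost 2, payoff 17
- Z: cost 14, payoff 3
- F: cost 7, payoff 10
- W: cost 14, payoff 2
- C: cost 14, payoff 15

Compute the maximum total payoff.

Allowing fractional choices, the relaxed optimum would be about 43.3, but investments are indivisible.
V + C: cost 2 + 14 = 16 ≤ 29, payoff 17 + 15 = 32.
V + Z + F: cost 2 + 14 + 7 = 23 ≤ 29, payoff 17 + 3 + 10 = 30.
V + F + C: cost 2 + 7 + 14 = 23 ≤ 29, payoff 17 + 10 + 15 = 42.
Best is V, F, and C with total payoff 42.

42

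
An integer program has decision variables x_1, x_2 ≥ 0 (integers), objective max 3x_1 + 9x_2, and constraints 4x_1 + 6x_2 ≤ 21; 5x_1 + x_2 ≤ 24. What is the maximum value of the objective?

27

Relaxing integrality, the LP optimum is 31.50 at (x_1,x_2) = (0, 3.5), which is not an integer point.
(x_1,x_2)=(0,3): 4·0+6·3=18≤21, 5·0+1·3=3≤24, objective 27.
(x_1,x_2)=(1,2): 4·1+6·2=16≤21, 5·1+1·2=7≤24, objective 21.
(x_1,x_2)=(0,2): 4·0+6·2=12≤21, 5·0+1·2=2≤24, objective 18.
Maximum is 27 at (x_1,x_2)=(0,3).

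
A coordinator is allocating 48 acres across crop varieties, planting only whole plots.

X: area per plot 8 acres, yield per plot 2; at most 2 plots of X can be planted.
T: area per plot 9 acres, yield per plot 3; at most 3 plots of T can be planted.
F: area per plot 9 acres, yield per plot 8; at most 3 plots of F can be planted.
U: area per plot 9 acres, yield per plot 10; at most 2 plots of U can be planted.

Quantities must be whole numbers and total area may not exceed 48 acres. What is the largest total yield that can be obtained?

U has the best ratio (10/9); taking only U gives at most 2×10 = 20 (stopped by the supply cap of 2).
Mixing does better — 3×F and 2×U: area 45 ≤ 48, yield 3·8 + 2·10 = 44.

44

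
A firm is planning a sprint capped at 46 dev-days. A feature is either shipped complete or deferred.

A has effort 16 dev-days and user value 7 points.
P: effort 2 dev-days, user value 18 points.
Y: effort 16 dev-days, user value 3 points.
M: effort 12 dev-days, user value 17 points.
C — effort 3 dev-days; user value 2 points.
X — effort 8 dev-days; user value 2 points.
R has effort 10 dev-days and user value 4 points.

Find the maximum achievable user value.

48

Allowing fractional choices, the relaxed optimum would be about 48.8, but features are indivisible.
A + P + M + C + R: effort 16 + 2 + 12 + 3 + 10 = 43 ≤ 46, user value 7 + 18 + 17 + 2 + 4 = 48.
A + P + M + C + X: effort 16 + 2 + 12 + 3 + 8 = 41 ≤ 46, user value 7 + 18 + 17 + 2 + 2 = 46.
A + P + M + R: effort 16 + 2 + 12 + 10 = 40 ≤ 46, user value 7 + 18 + 17 + 4 = 46.
Best is A, P, M, C, and R with total user value 48.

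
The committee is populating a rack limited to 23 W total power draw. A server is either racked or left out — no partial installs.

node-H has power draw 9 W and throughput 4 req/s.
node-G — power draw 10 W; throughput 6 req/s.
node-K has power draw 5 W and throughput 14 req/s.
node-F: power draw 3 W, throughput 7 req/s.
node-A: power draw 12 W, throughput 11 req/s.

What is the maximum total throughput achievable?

32

node-K + node-F + node-A: power draw 5 + 3 + 12 = 20 ≤ 23, throughput 14 + 7 + 11 = 32.
node-G + node-K + node-F: power draw 10 + 5 + 3 = 18 ≤ 23, throughput 6 + 14 + 7 = 27.
node-H + node-K + node-F: power draw 9 + 5 + 3 = 17 ≤ 23, throughput 4 + 14 + 7 = 25.
Best is node-K, node-F, and node-A with total throughput 32.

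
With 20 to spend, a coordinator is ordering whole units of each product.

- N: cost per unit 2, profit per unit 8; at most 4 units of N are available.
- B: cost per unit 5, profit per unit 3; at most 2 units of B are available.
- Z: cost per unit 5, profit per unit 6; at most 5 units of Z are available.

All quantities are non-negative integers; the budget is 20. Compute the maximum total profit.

N has the best ratio (8/2); taking only N gives at most 4×8 = 32 (stopped by the supply cap of 4).
Mixing does better — 4×N and 2×Z: cost 18 ≤ 20, profit 4·8 + 2·6 = 44.

44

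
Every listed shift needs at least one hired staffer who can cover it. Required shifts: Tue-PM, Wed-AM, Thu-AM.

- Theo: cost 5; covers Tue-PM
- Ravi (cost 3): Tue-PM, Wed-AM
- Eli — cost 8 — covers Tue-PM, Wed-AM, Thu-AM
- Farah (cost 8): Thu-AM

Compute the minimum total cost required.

8

This is an integer covering problem.
The greedy cost-per-new-shift heuristic would pick Ravi and Eli for 11, but a cheaper cover exists.
Eli alone covers Tue-PM, Wed-AM, Thu-AM — every shift.
Total cost: 8.
No cover costs less than 8.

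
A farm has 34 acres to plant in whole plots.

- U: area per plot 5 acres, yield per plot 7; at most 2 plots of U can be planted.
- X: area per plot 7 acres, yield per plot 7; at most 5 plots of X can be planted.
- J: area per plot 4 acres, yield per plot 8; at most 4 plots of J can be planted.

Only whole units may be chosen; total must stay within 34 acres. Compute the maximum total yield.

53

J has the best ratio (8/4); taking only J gives at most 4×8 = 32 (stopped by the supply cap of 4).
Mixing does better — 2×U, 1×X, and 4×J: area 33 ≤ 34, yield 2·7 + 1·7 + 4·8 = 53.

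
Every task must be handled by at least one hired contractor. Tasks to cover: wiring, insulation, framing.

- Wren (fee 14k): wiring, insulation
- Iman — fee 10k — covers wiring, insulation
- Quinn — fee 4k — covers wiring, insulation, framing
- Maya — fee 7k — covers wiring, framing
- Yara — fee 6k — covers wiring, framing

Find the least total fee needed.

4

This is an integer covering problem.
Quinn alone covers wiring, insulation, framing — every task.
Total fee: 4.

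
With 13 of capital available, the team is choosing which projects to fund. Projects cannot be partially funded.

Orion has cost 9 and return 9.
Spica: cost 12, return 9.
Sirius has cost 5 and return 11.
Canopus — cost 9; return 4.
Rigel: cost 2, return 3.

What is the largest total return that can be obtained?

14

Treat it as a binary knapsack problem.
Take Sirius and Rigel: cost 5 + 2 = 7 ≤ 13, return 11 + 3 = 14.
No other feasible combination does better.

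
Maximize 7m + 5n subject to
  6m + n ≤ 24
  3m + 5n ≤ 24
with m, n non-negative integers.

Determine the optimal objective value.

36

(m,n)=(3,3): 6·3+1·3=21≤24, 3·3+5·3=24≤24, objective 36.
(m,n)=(3,2): 6·3+1·2=20≤24, 3·3+5·2=19≤24, objective 31.
(m,n)=(2,3): 6·2+1·3=15≤24, 3·2+5·3=21≤24, objective 29.
The best lattice point is (3,3), giving 36.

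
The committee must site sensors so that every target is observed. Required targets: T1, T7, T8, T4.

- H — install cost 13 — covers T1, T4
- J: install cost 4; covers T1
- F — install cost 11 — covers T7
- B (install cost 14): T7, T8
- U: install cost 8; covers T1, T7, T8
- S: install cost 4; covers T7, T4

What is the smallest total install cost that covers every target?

12

This is an integer covering problem.
The greedy cost-per-new-target heuristic would pick S, J, and U for 16, but a cheaper cover exists.
Choose U and S: together they cover T1, T7, T8, T4 — every target.
Total install cost: 8 + 4 = 12.
No cover costs less than 12.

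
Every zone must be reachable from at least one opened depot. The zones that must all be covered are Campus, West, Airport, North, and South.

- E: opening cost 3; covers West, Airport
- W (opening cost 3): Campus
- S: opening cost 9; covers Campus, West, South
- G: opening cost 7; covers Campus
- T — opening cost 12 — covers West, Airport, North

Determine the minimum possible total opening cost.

21

The greedy cost-per-new-zone heuristic would pick E, W, S, and T for 27, but a cheaper cover exists.
Choose S and T: together they cover Campus, West, Airport, North, South — every zone.
Total opening cost: 9 + 12 = 21.
No cover costs less than 21.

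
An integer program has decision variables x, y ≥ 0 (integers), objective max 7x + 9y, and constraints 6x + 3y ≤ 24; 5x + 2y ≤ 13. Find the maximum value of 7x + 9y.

54

Relaxing integrality, the LP optimum is 58.50 at (x,y) = (0, 6.5), which is not an integer point.
(x,y)=(0,6): 6·0+3·6=18≤24, 5·0+2·6=12≤13, objective 54.
(x,y)=(0,5): 6·0+3·5=15≤24, 5·0+2·5=10≤13, objective 45.
The best lattice point is (0,6), giving 54.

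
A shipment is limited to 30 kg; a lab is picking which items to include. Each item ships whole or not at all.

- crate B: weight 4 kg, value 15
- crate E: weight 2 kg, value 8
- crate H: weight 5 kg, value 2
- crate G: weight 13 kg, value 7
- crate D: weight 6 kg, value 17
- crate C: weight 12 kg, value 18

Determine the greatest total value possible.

Allowing fractional choices, the relaxed optimum would be about 61.2, but items are indivisible.
crate B + crate H + crate D + crate C: weight 4 + 5 + 6 + 12 = 27 ≤ 30, value 15 + 2 + 17 + 18 = 52.
crate B + crate E + crate D + crate C: weight 4 + 2 + 6 + 12 = 24 ≤ 30, value 15 + 8 + 17 + 18 = 58.
crate B + crate E + crate H + crate D + crate C: weight 4 + 2 + 5 + 6 + 12 = 29 ≤ 30, value 15 + 8 + 2 + 17 + 18 = 60.
Best is crate B, crate E, crate H, crate D, and crate C with total value 60.

60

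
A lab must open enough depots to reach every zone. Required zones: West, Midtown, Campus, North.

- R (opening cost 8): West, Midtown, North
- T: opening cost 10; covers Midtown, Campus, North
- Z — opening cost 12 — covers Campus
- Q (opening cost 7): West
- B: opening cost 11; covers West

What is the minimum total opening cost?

17

The greedy cost-per-new-zone heuristic would pick R and T for 18, but a cheaper cover exists.
Choose T and Q: together they cover West, Midtown, Campus, North — every zone.
Total opening cost: 10 + 7 = 17.
No cover costs less than 17.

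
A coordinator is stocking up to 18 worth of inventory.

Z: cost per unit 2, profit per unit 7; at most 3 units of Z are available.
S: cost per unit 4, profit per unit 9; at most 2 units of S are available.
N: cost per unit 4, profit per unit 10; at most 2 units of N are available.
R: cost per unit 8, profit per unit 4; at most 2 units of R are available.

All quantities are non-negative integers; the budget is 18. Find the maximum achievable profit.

50

This is a bounded integer knapsack.
3×Z, 1×S, and 2×N: cost 18 ≤ 18, profit 3·7 + 1·9 + 2·10 = 50.
3×Z, 2×S, and 1×N: cost 18 ≤ 18, profit 3·7 + 2·9 + 1·10 = 49.
Best is 50.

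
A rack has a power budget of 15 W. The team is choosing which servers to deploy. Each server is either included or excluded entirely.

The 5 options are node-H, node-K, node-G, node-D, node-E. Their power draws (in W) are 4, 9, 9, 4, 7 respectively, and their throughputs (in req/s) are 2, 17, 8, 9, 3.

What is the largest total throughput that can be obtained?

26

node-H + node-K: power draw 4 + 9 = 13 ≤ 15, throughput 2 + 17 = 19.
node-K + node-D: power draw 9 + 4 = 13 ≤ 15, throughput 17 + 9 = 26.
node-K: power draw 9 ≤ 15, throughput 17.
Best is node-K and node-D with total throughput 26.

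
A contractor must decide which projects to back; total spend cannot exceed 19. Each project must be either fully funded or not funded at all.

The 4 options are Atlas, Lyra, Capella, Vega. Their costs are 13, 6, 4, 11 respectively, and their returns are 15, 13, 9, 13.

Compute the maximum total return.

Treat it as a binary knapsack problem.
Allowing fractional choices, the relaxed optimum would be about 32.6, but projects are indivisible.
Atlas + Lyra: cost 13 + 6 = 19 ≤ 19, return 15 + 13 = 28.
Lyra + Vega: cost 6 + 11 = 17 ≤ 19, return 13 + 13 = 26.
Best is Atlas and Lyra with total return 28.

28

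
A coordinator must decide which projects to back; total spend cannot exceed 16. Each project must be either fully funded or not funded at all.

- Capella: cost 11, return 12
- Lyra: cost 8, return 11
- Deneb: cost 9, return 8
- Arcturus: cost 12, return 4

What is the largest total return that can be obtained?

12

Allowing fractional choices, the relaxed optimum would be about 19.7, but projects are indivisible.
Capella: cost 11 ≤ 16, return 12.
Deneb: cost 9 ≤ 16, return 8.
Lyra: cost 8 ≤ 16, return 11.
Best is Capella with total return 12.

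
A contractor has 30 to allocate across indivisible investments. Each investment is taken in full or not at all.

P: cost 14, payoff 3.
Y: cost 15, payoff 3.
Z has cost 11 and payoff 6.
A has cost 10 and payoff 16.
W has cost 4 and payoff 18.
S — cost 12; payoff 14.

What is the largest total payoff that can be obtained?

Treat it as a binary knapsack problem.
Z + W + S: cost 11 + 4 + 12 = 27 ≤ 30, payoff 6 + 18 + 14 = 38.
Z + A + W: cost 11 + 10 + 4 = 25 ≤ 30, payoff 6 + 16 + 18 = 40.
A + W + S: cost 10 + 4 + 12 = 26 ≤ 30, payoff 16 + 18 + 14 = 48.
Best is A, W, and S with total payoff 48.

48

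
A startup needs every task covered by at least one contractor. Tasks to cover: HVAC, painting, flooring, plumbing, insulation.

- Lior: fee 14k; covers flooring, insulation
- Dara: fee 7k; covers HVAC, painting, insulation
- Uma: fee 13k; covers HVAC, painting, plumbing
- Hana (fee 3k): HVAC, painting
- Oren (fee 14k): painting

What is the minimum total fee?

This is a weighted set-cover instance.
The greedy cost-per-new-task heuristic would pick Hana, Lior, and Uma for 30, but a cheaper cover exists.
Choose Lior and Uma: together they cover HVAC, painting, flooring, plumbing, insulation — every task.
Total fee: 14 + 13 = 27.
No cover costs less than 27.

27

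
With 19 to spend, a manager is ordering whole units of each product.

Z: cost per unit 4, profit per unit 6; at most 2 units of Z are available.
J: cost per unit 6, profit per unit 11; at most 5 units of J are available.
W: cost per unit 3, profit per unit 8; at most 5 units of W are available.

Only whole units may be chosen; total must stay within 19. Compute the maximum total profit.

W has the best ratio (8/3); taking only W gives at most 5×8 = 40 (stopped by the supply cap of 5).
Mixing does better — 1×Z and 5×W: cost 19 ≤ 19, profit 1·6 + 5·8 = 46.

46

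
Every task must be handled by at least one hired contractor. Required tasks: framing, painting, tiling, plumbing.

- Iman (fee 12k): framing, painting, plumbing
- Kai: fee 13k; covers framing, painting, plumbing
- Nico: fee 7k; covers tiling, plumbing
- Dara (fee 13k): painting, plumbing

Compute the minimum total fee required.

19

Choose Iman and Nico: together they cover framing, painting, tiling, plumbing — every task.
Total fee: 12 + 7 = 19.
No cover costs less than 19.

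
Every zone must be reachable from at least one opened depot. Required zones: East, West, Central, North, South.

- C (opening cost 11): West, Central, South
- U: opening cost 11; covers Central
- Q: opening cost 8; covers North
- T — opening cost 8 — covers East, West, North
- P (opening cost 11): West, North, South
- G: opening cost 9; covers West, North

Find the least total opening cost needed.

Choose C and T: together they cover East, West, Central, North, South — every zone.
Total opening cost: 11 + 8 = 19.
No cover costs less than 19.

19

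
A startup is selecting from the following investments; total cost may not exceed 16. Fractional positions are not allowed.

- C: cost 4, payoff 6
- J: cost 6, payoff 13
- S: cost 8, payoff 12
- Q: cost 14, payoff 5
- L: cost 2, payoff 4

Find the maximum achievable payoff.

This is a 0-1 knapsack instance.
J + S: cost 6 + 8 = 14 ≤ 16, payoff 13 + 12 = 25.
J + S + L: cost 6 + 8 + 2 = 16 ≤ 16, payoff 13 + 12 + 4 = 29.
C + J + L: cost 4 + 6 + 2 = 12 ≤ 16, payoff 6 + 13 + 4 = 23.
Best is J, S, and L with total payoff 29.

29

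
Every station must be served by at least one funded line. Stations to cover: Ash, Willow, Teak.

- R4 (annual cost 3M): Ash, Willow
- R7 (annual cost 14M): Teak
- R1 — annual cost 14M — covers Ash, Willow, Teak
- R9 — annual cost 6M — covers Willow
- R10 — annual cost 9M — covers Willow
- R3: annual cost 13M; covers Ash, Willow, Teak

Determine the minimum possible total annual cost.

13

The greedy cost-per-new-station heuristic would pick R4 and R3 for 16, but a cheaper cover exists.
R3 alone covers Ash, Willow, Teak — every station.
Total annual cost: 13.
No cover costs less than 13.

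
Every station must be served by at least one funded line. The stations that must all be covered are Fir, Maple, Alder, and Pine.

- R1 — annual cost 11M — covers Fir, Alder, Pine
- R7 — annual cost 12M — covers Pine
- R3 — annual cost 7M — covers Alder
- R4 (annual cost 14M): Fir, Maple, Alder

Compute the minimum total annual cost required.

25

Choose R1 and R4: together they cover Fir, Maple, Alder, Pine — every station.
Total annual cost: 11 + 14 = 25.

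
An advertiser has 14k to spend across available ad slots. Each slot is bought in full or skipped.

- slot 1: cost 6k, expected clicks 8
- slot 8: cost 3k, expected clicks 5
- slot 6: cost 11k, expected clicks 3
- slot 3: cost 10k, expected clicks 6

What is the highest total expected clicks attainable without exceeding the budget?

slot 1 + slot 8: cost 6 + 3 = 9 ≤ 14, expected clicks 8 + 5 = 13.
slot 1: cost 6 ≤ 14, expected clicks 8.
slot 8 + slot 3: cost 3 + 10 = 13 ≤ 14, expected clicks 5 + 6 = 11.
Best is slot 1 and slot 8 with total expected clicks 13.

13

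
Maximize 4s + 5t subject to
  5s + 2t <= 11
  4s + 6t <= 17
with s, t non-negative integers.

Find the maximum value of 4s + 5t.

14

(s,t)=(1,2): 5·1+2·2=9≤11, 4·1+6·2=16≤17, objective 14.
(s,t)=(0,2): 5·0+2·2=4≤11, 4·0+6·2=12≤17, objective 10.
(s,t)=(1,1): 5·1+2·1=7≤11, 4·1+6·1=10≤17, objective 9.
Maximum is 14 at (s,t)=(1,2).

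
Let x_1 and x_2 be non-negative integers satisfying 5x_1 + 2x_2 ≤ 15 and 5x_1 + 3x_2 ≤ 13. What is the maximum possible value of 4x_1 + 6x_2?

24

The continuous relaxation peaks at (0, 4.33) with value 26.00; rounding to a feasible lattice point costs some objective.
(x_1,x_2)=(0,4): 5·0+2·4=8≤15, 5·0+3·4=12≤13, objective 24.
(x_1,x_2)=(0,3): 5·0+2·3=6≤15, 5·0+3·3=9≤13, objective 18.
No feasible integer point exceeds 24.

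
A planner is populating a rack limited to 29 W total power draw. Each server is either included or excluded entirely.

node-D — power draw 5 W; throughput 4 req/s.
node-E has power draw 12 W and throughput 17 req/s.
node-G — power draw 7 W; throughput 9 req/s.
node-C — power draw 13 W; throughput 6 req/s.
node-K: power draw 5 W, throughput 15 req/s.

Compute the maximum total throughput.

45

node-D + node-E + node-G + node-K: power draw 5 + 12 + 7 + 5 = 29 ≤ 29, throughput 4 + 17 + 9 + 15 = 45.
node-E + node-G + node-K: power draw 12 + 7 + 5 = 24 ≤ 29, throughput 17 + 9 + 15 = 41.
Best is node-D, node-E, node-G, and node-K with total throughput 45.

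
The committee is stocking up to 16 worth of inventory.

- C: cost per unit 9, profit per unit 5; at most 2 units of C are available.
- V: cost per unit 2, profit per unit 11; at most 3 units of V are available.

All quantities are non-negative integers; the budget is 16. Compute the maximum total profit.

38

V has the best ratio (11/2); taking only V gives at most 3×11 = 33 (stopped by the supply cap of 3).
Mixing does better — 1×C and 3×V: cost 15 ≤ 16, profit 1·5 + 3·11 = 38.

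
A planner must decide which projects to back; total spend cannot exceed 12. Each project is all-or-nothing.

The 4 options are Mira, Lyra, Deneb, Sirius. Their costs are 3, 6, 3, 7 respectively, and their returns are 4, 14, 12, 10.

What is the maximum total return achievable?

30

Take Mira, Lyra, and Deneb: cost 3 + 6 + 3 = 12 ≤ 12, return 4 + 14 + 12 = 30.
No other feasible combination does better.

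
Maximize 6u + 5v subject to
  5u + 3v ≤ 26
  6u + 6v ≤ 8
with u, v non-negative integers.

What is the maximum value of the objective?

The continuous relaxation peaks at (1.33, 0) with value 8.00; rounding to a feasible lattice point costs some objective.
(u,v)=(1,0): 5·1+3·0=5≤26, 6·1+6·0=6≤8, objective 6.
(u,v)=(0,1): 5·0+3·1=3≤26, 6·0+6·1=6≤8, objective 5.
(u,v)=(0,0): 5·0+3·0=0≤26, 6·0+6·0=0≤8, objective 0.
Maximum is 6 at (u,v)=(1,0).

6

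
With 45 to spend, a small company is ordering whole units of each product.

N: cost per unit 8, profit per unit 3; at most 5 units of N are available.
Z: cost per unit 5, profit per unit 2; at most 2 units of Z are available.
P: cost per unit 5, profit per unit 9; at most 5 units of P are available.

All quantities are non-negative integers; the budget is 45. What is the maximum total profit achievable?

2×N and 5×P: cost 41 ≤ 45, profit 2·3 + 5·9 = 51.
1×N, 2×Z, and 5×P: cost 43 ≤ 45, profit 1·3 + 2·2 + 5·9 = 52.
Best is 52.

52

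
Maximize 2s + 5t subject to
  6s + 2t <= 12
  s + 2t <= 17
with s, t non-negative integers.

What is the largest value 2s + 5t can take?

(s,t)=(0,6) is feasible, giving 30.
(s,t)=(0,5) is feasible, giving 25.
No feasible integer point exceeds 30.

30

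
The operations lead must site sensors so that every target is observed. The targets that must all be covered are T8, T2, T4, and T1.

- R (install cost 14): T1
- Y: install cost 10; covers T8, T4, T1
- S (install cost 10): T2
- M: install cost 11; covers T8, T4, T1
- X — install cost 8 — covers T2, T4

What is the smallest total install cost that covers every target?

Choose Y and X: together they cover T8, T2, T4, T1 — every target.
Total install cost: 10 + 8 = 18.

18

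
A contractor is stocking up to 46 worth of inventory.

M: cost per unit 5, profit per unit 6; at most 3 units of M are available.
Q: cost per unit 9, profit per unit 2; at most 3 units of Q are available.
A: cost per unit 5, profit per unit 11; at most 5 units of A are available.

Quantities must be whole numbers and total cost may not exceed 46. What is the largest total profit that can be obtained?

3×M and 5×A: cost 40 ≤ 46, profit 3·6 + 5·11 = 73.
2×M, 1×Q, and 5×A: cost 44 ≤ 46, profit 2·6 + 1·2 + 5·11 = 69.
Best is 73.

73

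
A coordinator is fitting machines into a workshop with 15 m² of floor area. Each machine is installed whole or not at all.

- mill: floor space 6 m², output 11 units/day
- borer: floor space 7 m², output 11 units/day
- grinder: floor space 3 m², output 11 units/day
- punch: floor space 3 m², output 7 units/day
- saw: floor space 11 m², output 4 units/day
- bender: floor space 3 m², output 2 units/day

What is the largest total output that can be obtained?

Take mill, grinder, punch, and bender: floor space 6 + 3 + 3 + 3 = 15 ≤ 15, output 11 + 11 + 7 + 2 = 31.
No other feasible combination does better.

31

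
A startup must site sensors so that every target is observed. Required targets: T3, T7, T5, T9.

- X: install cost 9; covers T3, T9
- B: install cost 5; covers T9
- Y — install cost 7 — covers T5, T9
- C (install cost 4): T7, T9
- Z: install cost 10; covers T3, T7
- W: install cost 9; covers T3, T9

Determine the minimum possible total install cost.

17

Choose Y and Z: together they cover T3, T7, T5, T9 — every target.
Total install cost: 7 + 10 = 17.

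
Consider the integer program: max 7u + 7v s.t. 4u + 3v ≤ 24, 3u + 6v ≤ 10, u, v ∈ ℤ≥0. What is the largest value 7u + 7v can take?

21

(u,v)=(3,0): 4·3+3·0=12≤24, 3·3+6·0=9≤10, objective 21.
(u,v)=(2,0): 4·2+3·0=8≤24, 3·2+6·0=6≤10, objective 14.
The best lattice point is (3,0), giving 21.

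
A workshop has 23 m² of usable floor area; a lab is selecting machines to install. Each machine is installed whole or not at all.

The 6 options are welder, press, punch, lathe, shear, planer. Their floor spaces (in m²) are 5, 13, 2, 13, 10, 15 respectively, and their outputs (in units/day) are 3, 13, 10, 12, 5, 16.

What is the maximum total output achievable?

This is a 0-1 knapsack instance.
welder + punch + planer: floor space 5 + 2 + 15 = 22 ≤ 23, output 3 + 10 + 16 = 29.
punch + planer: floor space 2 + 15 = 17 ≤ 23, output 10 + 16 = 26.
Best is welder, punch, and planer with total output 29.

29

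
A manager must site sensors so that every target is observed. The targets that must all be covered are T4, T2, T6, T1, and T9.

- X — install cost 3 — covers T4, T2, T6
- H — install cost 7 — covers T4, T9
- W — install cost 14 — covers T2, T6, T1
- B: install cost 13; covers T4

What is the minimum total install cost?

21

This is an integer covering problem.
Choose H and W: together they cover T4, T2, T6, T1, T9 — every target.
Total install cost: 7 + 14 = 21.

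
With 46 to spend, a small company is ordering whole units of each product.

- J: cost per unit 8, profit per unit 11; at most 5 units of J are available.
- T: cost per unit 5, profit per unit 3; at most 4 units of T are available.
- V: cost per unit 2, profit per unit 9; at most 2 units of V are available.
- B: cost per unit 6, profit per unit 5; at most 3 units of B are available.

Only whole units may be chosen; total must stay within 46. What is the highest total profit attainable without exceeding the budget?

73

5×J and 2×V: cost 44 ≤ 46, profit 5·11 + 2·9 = 73.
4×J, 2×T, and 2×V: cost 46 ≤ 46, profit 4·11 + 2·3 + 2·9 = 68.
Best is 73.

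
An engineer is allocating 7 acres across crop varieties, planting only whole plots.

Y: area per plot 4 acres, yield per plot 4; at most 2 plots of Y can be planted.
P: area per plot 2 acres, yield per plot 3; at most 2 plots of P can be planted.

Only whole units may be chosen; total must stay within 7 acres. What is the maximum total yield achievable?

Take 1×Y and 1×P: area 6 ≤ 7, yield 1·4 + 1·3 = 7.
No other integer combination yields more.

7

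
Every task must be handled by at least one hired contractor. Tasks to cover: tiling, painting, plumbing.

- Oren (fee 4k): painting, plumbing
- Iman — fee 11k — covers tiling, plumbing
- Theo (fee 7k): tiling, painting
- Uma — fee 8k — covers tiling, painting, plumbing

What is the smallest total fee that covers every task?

8

Uma alone covers tiling, painting, plumbing — every task.
Total fee: 8.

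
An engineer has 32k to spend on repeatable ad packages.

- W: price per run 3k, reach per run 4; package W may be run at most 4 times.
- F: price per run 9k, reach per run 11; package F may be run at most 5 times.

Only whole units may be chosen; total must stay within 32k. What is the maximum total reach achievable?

38

W has the best ratio (4/3); taking only W gives at most 4×4 = 16 (stopped by the supply cap of 4).
Mixing does better — 4×W and 2×F: price 30 ≤ 32, reach 4·4 + 2·11 = 38.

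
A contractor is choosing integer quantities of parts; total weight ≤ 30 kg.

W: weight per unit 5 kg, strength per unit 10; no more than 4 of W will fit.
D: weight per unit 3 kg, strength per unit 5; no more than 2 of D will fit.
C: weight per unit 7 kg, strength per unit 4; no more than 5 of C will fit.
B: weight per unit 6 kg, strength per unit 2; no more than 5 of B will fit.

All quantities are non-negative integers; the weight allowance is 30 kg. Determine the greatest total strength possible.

Take 4×W and 2×D: weight 26 ≤ 30, strength 4·10 + 2·5 = 50.
W has the best ratio (10/5) and is taken to its limit of 4; remaining capacity is filled optimally with the others.

50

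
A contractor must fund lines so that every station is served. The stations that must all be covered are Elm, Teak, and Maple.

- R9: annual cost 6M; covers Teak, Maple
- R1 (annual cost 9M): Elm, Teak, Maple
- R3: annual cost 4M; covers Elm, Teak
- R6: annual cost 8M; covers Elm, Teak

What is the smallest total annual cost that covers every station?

The greedy cost-per-new-station heuristic would pick R3 and R9 for 10, but a cheaper cover exists.
R1 alone covers Elm, Teak, Maple — every station.
Total annual cost: 9.
No cover costs less than 9.

9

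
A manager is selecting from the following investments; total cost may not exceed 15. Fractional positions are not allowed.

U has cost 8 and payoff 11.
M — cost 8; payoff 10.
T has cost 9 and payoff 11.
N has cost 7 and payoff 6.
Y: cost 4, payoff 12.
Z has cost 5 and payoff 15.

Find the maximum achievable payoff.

This is a 0-1 knapsack instance.
Allowing fractional choices, the relaxed optimum would be about 35.2, but investments are indivisible.
T + Z: cost 9 + 5 = 14 ≤ 15, payoff 11 + 15 = 26.
Y + Z: cost 4 + 5 = 9 ≤ 15, payoff 12 + 15 = 27.
U + Z: cost 8 + 5 = 13 ≤ 15, payoff 11 + 15 = 26.
Best is Y and Z with total payoff 27.

27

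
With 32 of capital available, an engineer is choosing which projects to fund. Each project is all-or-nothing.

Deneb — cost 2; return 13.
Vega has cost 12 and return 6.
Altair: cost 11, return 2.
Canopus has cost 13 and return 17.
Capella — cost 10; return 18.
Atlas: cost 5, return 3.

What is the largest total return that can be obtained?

51

Treat it as a binary knapsack problem.
Allowing fractional choices, the relaxed optimum would be about 52.0, but projects are indivisible.
Deneb + Canopus + Capella + Atlas: cost 2 + 13 + 10 + 5 = 30 ≤ 32, return 13 + 17 + 18 + 3 = 51.
Deneb + Canopus + Capella: cost 2 + 13 + 10 = 25 ≤ 32, return 13 + 17 + 18 = 48.
Best is Deneb, Canopus, Capella, and Atlas with total return 51.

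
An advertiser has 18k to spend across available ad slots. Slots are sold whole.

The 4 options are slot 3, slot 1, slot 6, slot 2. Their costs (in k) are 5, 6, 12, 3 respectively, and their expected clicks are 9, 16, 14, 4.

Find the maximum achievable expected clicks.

Allowing fractional choices, the relaxed optimum would be about 33.7, but ad slots are indivisible.
slot 3 + slot 1 + slot 2: cost 5 + 6 + 3 = 14 ≤ 18, expected clicks 9 + 16 + 4 = 29.
slot 3 + slot 1: cost 5 + 6 = 11 ≤ 18, expected clicks 9 + 16 = 25.
slot 1 + slot 6: cost 6 + 12 = 18 ≤ 18, expected clicks 16 + 14 = 30.
Best is slot 1 and slot 6 with total expected clicks 30.

30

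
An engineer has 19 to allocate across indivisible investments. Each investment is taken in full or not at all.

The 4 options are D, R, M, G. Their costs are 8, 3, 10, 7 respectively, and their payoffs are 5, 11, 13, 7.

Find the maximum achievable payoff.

Treat it as a binary knapsack problem.
Take R and M: cost 3 + 10 = 13 ≤ 19, payoff 11 + 13 = 24.
No other feasible combination does better.

24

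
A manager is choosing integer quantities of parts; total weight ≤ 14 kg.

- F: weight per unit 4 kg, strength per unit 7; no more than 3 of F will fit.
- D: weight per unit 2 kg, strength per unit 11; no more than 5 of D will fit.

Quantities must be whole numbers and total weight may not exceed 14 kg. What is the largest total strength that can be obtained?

62

1×F and 5×D: weight 14 ≤ 14, strength 1·7 + 5·11 = 62.
5×D: weight 10 ≤ 14, strength 5·11 = 55.
Best is 62.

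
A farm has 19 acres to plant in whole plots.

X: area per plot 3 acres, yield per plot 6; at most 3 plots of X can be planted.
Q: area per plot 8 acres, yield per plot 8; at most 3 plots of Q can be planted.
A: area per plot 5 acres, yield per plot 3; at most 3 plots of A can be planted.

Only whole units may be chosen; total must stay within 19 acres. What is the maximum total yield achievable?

26

X has the best ratio (6/3); taking only X gives at most 3×6 = 18 (stopped by the supply cap of 3).
Mixing does better — 3×X and 1×Q: area 17 ≤ 19, yield 3·6 + 1·8 = 26.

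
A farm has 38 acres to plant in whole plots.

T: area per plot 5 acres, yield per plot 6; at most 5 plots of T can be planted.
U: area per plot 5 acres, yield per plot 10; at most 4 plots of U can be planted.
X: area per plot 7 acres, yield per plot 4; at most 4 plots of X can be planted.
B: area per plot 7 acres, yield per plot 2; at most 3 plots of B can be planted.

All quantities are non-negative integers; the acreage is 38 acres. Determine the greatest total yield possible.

58

This is a bounded integer knapsack.
U has the best ratio (10/5); taking only U gives at most 4×10 = 40 (stopped by the supply cap of 4).
Mixing does better — 3×T and 4×U: area 35 ≤ 38, yield 3·6 + 4·10 = 58.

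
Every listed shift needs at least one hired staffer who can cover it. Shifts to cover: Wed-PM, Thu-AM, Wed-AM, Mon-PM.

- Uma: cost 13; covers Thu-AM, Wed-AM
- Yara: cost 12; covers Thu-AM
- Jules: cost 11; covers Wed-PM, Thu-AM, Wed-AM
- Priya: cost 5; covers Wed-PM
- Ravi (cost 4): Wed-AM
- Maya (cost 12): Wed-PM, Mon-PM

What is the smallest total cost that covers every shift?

23

Choose Jules and Maya: together they cover Wed-PM, Thu-AM, Wed-AM, Mon-PM — every shift.
Total cost: 11 + 12 = 23.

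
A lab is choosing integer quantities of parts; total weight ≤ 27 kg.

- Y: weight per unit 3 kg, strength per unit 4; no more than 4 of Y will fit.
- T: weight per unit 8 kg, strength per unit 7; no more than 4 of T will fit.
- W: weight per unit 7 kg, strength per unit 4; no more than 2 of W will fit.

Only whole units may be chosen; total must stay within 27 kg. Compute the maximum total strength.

27

4×Y, 1×T, and 1×W: weight 27 ≤ 27, strength 4·4 + 1·7 + 1·4 = 27.
3×Y and 2×T: weight 25 ≤ 27, strength 3·4 + 2·7 = 26.
Best is 27.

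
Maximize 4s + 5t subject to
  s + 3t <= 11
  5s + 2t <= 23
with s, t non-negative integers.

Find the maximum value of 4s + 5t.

(s,t)=(2,3) is feasible, giving 23.
(s,t)=(3,2) is feasible, giving 22.
(s,t)=(4,1) is feasible, giving 21.
(s,t)=(1,3) is feasible, giving 19.
The best lattice point is (2,3), giving 23.

23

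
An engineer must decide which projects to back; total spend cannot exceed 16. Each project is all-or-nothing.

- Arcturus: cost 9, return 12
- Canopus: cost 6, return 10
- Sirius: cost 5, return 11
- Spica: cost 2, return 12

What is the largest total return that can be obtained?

35

Allowing fractional choices, the relaxed optimum would be about 37.0, but projects are indivisible.
Canopus + Sirius + Spica: cost 6 + 5 + 2 = 13 ≤ 16, return 10 + 11 + 12 = 33.
Arcturus + Sirius + Spica: cost 9 + 5 + 2 = 16 ≤ 16, return 12 + 11 + 12 = 35.
Best is Arcturus, Sirius, and Spica with total return 35.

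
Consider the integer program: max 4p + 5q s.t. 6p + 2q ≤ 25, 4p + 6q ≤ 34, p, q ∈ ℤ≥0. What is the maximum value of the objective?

29

Relaxing integrality, the LP optimum is 30.29 at (p,q) = (2.93, 3.71), which is not an integer point.
(p,q)=(1,5): 6·1+2·5=16≤25, 4·1+6·5=34≤34, objective 29.
(p,q)=(2,4): 6·2+2·4=20≤25, 4·2+6·4=32≤34, objective 28.
(p,q)=(3,3): 6·3+2·3=24≤25, 4·3+6·3=30≤34, objective 27.
No feasible integer point exceeds 29.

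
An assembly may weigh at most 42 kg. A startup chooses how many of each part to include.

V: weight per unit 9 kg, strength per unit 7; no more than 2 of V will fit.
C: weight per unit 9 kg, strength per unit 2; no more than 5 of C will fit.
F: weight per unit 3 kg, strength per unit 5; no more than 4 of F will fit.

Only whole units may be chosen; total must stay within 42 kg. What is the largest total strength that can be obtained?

36

2×V and 4×F: weight 30 ≤ 42, strength 2·7 + 4·5 = 34.
2×V, 1×C, and 4×F: weight 39 ≤ 42, strength 2·7 + 1·2 + 4·5 = 36.
Best is 36.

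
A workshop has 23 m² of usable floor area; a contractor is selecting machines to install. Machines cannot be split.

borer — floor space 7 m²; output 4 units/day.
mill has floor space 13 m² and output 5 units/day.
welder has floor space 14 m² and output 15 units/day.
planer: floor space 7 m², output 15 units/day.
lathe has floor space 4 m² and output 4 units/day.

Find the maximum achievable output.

30

Take welder and planer: floor space 14 + 7 = 21 ≤ 23, output 15 + 15 = 30.
No other feasible combination does better.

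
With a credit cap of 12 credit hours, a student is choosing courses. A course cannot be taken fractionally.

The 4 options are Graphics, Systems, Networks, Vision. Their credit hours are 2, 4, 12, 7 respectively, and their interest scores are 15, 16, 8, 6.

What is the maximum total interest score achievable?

Allowing fractional choices, the relaxed optimum would be about 36.1, but courses are indivisible.
Graphics + Systems: credit hours 2 + 4 = 6 ≤ 12, interest score 15 + 16 = 31.
Systems + Vision: credit hours 4 + 7 = 11 ≤ 12, interest score 16 + 6 = 22.
Best is Graphics and Systems with total interest score 31.

31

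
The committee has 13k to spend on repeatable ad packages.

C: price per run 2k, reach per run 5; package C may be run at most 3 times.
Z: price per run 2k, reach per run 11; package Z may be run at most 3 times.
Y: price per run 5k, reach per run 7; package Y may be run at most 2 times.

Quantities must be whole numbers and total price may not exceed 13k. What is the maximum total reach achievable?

Z has the best ratio (11/2); taking only Z gives at most 3×11 = 33 (stopped by the supply cap of 3).
Mixing does better — 3×C and 3×Z: price 12 ≤ 13, reach 3·5 + 3·11 = 48.

48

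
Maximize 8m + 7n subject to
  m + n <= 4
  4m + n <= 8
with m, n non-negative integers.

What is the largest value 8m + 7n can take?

The continuous relaxation peaks at (1.33, 2.67) with value 29.33; rounding to a feasible lattice point costs some objective.
(m,n)=(1,3): 1·1+1·3=4≤4, 4·1+1·3=7≤8, objective 29.
(m,n)=(0,4): 1·0+1·4=4≤4, 4·0+1·4=4≤8, objective 28.
(m,n)=(1,2): 1·1+1·2=3≤4, 4·1+1·2=6≤8, objective 22.
The best lattice point is (1,3), giving 29.

29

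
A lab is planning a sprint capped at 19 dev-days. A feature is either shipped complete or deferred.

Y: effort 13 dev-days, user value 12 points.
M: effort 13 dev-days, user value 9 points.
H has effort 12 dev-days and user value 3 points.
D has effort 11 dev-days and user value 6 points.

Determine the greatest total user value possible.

Allowing fractional choices, the relaxed optimum would be about 16.2, but features are indivisible.
M: effort 13 ≤ 19, user value 9.
Y: effort 13 ≤ 19, user value 12.
D: effort 11 ≤ 19, user value 6.
Best is Y with total user value 12.

12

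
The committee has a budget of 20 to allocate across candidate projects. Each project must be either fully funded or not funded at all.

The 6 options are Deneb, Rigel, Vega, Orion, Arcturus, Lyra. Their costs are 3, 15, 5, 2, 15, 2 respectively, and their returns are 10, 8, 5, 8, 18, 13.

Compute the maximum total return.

41

This is a 0-1 knapsack instance.
Allowing fractional choices, the relaxed optimum would be about 46.6, but projects are indivisible.
Deneb + Arcturus + Lyra: cost 3 + 15 + 2 = 20 ≤ 20, return 10 + 18 + 13 = 41.
Deneb + Vega + Orion + Lyra: cost 3 + 5 + 2 + 2 = 12 ≤ 20, return 10 + 5 + 8 + 13 = 36.
Orion + Arcturus + Lyra: cost 2 + 15 + 2 = 19 ≤ 20, return 8 + 18 + 13 = 39.
Best is Deneb, Arcturus, and Lyra with total return 41.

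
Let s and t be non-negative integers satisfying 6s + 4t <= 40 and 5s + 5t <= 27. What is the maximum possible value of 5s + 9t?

45

The continuous relaxation peaks at (0, 5.4) with value 48.60; rounding to a feasible lattice point costs some objective.
(s,t)=(0,5): 6·0+4·5=20≤40, 5·0+5·5=25≤27, objective 45.
(s,t)=(1,4): 6·1+4·4=22≤40, 5·1+5·4=25≤27, objective 41.
Maximum is 45 at (s,t)=(0,5).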